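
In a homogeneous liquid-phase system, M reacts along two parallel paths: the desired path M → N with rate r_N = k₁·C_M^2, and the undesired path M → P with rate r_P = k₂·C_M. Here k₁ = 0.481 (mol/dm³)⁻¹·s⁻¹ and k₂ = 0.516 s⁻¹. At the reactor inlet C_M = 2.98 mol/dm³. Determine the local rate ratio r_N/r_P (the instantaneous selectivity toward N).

2.78

S_{N/P} = r_N/r_P = (k₁·C_M^2)/(k₂·C_M) = (k₁/k₂)·C_M.
= (0.481×2.980^2) / (0.516×2.980) = 4.271/1.538 = 2.78.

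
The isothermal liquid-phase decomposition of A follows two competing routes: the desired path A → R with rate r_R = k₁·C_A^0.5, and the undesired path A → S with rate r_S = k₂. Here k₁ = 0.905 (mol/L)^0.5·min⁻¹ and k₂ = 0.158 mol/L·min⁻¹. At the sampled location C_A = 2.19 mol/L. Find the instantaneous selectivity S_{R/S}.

S_{R/S} = r_R/r_S = (k₁·C_A^0.5)/(k₂) = (k₁/k₂)·C_A^0.5.
= (0.905×2.190^0.5) / (0.158) = 1.339/0.1580 = 8.48.

8.48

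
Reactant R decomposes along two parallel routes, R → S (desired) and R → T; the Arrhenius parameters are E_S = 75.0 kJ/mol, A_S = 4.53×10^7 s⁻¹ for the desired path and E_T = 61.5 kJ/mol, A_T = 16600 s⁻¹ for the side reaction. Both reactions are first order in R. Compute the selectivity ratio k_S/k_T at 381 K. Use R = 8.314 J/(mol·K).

Since both paths have the same order in R, the concentration cancels and S_{S/T} = k_S/k_T = (A_S/A_T)·exp[(E_T−E_S)/(RT)].
(E_T−E_S)/(RT) = (61.5−75.0)×10³/(8.314×381) = -13500/3168 = -4.262.
k_S/k_T = (4.53×10^7/16600)·exp(-4.262) = 2729 × 0.01410 = 38.5.
Since E_S > E_T, raising the temperature improves selectivity toward S.

38.5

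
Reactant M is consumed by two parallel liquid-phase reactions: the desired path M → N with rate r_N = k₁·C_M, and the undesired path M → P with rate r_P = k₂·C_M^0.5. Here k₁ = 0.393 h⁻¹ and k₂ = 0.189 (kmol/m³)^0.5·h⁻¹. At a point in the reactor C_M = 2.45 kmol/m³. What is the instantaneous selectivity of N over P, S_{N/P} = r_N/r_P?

S_{N/P} = r_N/r_P = (k₁·C_M)/(k₂·C_M^0.5) = (k₁/k₂)·C_M^0.5.
= (0.393×2.450) / (0.189×2.450^0.5) = 0.9629/0.2958 = 3.25.
Since the desired path is higher order in M, keeping C_M high (PFR or concentrated feed) favours N.

3.25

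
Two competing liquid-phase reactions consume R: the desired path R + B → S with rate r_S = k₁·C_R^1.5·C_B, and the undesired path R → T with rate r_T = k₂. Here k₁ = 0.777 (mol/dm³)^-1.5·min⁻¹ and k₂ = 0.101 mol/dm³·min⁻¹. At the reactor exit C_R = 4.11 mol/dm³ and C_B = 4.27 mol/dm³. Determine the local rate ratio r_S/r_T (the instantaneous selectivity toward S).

S_{S/T} = r_S/r_T = (k₁·C_R^1.5·C_B)/(k₂) = (k₁/k₂)·C_R^1.5·C_B.
= (0.777×4.110^1.5×4.270) / (0.101) = 27.64/0.1010 = 274.

274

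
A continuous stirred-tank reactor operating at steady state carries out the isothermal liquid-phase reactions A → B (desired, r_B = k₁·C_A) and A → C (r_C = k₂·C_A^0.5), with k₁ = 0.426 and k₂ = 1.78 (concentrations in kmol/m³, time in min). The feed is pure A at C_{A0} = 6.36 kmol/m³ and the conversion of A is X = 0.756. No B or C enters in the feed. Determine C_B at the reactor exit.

Exit C_A = C_{A0}(1−X) = 6.36×0.244 = 1.552 kmol/m³.
In a CSTR the entire volume is at exit conditions, so r_B = 0.426×1.552 = 0.6611 and r_C = 1.78×1.552^0.5 = 2.217.
Fraction of consumed A going to B: r_B/(r_B+r_C) = 0.2297.
C_B = 0.2297·C_{A0}·X = 0.2297×6.36×0.756 = 1.10 kmol/m³.

1.10 kmol/m³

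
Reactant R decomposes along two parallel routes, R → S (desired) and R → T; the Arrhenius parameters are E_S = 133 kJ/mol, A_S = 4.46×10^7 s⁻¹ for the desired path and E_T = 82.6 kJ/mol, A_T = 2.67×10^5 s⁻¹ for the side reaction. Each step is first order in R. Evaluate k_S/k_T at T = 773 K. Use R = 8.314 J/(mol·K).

0.0656

Since both paths have the same order in R, the concentration cancels and S_{S/T} = k_S/k_T = (A_S/A_T)·exp[(E_T−E_S)/(RT)].
(E_T−E_S)/(RT) = (82.6−133)×10³/(8.314×773) = -50400/6427 = -7.842.
k_S/k_T = (4.46×10^7/2.67×10^5)·exp(-7.842) = 167.0 × 3.928×10^-4 = 0.0656.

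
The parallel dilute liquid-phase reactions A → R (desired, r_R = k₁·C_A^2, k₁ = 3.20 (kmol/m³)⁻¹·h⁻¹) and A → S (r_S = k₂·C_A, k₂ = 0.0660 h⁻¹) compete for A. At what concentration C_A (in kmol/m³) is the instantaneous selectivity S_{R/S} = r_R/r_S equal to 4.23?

0.0872 kmol/m³

S_{R/S} = (k₁/k₂)·C_A ⇒ C_A = S·k₂/k₁.
= 4.23×0.0660/3.20 = 0.0872 kmol/m³.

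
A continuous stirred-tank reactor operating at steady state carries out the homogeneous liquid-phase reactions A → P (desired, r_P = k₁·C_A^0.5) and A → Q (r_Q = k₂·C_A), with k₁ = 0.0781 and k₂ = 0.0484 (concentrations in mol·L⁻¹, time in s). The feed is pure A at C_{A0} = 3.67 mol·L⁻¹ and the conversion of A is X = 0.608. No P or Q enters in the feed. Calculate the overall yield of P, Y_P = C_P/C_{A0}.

0.349

Exit C_A = C_{A0}(1−X) = 3.67×0.392 = 1.439 mol·L⁻¹.
A CSTR operates uniformly at the exit composition, giving r_P = 0.09368 and r_Q = 0.06963 (each k·C_A^n at C_A = 1.439).
Fraction of consumed A going to P: r_P/(r_P+r_Q) = 0.5736.
C_P = 0.5736·C_{A0}·X = 0.5736×3.67×0.608 = 1.28 mol·L⁻¹; Y_P = C_P/C_{A0} = 0.349.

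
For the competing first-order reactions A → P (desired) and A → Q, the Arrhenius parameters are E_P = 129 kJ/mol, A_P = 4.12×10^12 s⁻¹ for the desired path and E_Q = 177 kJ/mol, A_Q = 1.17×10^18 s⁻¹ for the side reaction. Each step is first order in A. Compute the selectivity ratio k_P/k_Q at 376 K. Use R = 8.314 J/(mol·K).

16.4

k_P/k_Q = (A_P/A_Q)·exp[−(E_P−E_Q)/(RT)] = (A_P/A_Q)·exp[(E_Q−E_P)/(RT)].
(E_Q−E_P)/(RT) = (177−129)×10³/(8.314×376) = 48000/3126 = 15.35.
k_P/k_Q = (4.12×10^12/1.17×10^18)·exp(15.35) = 3.521×10^-6 × 4.661×10^6 = 16.4.
Since E_P < E_Q, lowering the temperature improves selectivity toward P.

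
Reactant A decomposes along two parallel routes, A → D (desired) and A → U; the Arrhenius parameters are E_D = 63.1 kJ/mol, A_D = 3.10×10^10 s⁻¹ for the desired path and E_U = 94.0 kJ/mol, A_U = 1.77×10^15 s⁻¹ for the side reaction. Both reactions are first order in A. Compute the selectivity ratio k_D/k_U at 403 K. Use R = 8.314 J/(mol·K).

0.177

With equal orders, S_{D/U} = k_D/k_U = (A_D/A_U)·exp[(E_U−E_D)/(RT)].
(E_U−E_D)/(RT) = (94.0−63.1)×10³/(8.314×403) = 30900/3351 = 9.222.
k_D/k_U = (3.10×10^10/1.77×10^15)·exp(9.222) = 1.751×10^-5 × 10121 = 0.177.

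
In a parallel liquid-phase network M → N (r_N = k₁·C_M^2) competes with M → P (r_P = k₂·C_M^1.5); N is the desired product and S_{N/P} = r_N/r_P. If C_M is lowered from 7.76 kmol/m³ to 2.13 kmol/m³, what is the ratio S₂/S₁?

S_{N/P} = (k₁/k₂)·C_M^0.5, so S₂/S₁ = (C_{M,2}/C_{M,1})^0.5.
= (2.13/7.76)^0.5 = (0.2745)^0.5 = 0.524.

0.524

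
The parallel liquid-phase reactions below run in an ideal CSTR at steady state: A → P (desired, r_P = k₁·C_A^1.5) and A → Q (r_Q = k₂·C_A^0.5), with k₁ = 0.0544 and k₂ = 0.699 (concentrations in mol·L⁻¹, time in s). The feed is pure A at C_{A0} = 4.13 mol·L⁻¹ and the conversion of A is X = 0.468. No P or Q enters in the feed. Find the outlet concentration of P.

Exit C_A = C_{A0}(1−X) = 4.13×0.532 = 2.197 mol·L⁻¹.
A CSTR operates uniformly at the exit composition, giving r_P = 0.1772 and r_Q = 1.036 (each k·C_A^n at C_A = 2.197).
Fraction of consumed A going to P: r_P/(r_P+r_Q) = 0.1460.
C_P = 0.1460·C_{A0}·X = 0.1460×4.13×0.468 = 0.282 mol·L⁻¹.

0.282 mol·L⁻¹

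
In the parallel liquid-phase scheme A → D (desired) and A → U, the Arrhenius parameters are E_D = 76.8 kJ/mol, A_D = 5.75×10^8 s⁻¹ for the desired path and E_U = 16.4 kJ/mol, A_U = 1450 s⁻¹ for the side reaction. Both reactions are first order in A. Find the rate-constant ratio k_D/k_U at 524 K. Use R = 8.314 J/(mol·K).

0.378

With equal orders, S_{D/U} = k_D/k_U = (A_D/A_U)·exp[(E_U−E_D)/(RT)].
(E_U−E_D)/(RT) = (16.4−76.8)×10³/(8.314×524) = -60400/4357 = -13.86.
k_D/k_U = (5.75×10^8/1450)·exp(-13.86) = 3.966×10^5 × 9.525×10^-7 = 0.378.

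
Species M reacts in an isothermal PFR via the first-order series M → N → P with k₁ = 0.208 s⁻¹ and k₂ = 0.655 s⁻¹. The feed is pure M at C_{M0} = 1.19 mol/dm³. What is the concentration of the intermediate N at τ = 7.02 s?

0.123 mol/dm³

The intermediate concentration in a first-order A→B→C sequence is C_N = k₁C_{M0}(e^(−k₁τ) − e^(−k₂τ))/(k₂−k₁).
e^(−k₁τ) = e^(−0.208×7.02) = e^(−1.460) = 0.2322; e^(−k₂τ) = e^(−4.598) = 0.01007.
C_N = 0.208×1.19/(0.655−0.208) × (0.2322−0.01007) = 0.5537×0.2221 = 0.1230 mol/dm³.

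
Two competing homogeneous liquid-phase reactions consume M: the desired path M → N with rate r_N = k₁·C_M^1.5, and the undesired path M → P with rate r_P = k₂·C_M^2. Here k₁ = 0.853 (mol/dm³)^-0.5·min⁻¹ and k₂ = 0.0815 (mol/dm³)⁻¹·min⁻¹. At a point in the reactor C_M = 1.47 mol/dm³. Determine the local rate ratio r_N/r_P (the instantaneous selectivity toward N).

8.63

S_{N/P} = r_N/r_P = (k₁·C_M^1.5)/(k₂·C_M^2) = (k₁/k₂)·C_M^-0.5.
= (0.853×1.470^1.5) / (0.0815×1.470^2) = 1.520/0.1761 = 8.63.
The undesired path is higher order in M, so low C_M (CSTR or dilute feed) favours N.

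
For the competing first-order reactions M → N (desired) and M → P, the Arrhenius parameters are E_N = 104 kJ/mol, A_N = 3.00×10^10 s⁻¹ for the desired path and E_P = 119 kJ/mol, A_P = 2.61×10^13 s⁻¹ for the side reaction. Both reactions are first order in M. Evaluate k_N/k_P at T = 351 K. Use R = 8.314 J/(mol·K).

Since both paths have the same order in M, the concentration cancels and S_{N/P} = k_N/k_P = (A_N/A_P)·exp[(E_P−E_N)/(RT)].
(E_P−E_N)/(RT) = (119−104)×10³/(8.314×351) = 15000/2918 = 5.140.
k_N/k_P = (3.00×10^10/2.61×10^13)·exp(5.140) = 0.001149 × 170.7 = 0.196.
Since E_N < E_P, lowering the temperature improves selectivity toward N.

0.196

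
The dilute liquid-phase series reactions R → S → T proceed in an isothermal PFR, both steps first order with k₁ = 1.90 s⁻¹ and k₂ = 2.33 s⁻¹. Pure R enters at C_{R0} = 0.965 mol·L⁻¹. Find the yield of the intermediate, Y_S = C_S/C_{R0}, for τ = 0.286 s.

0.297

The intermediate concentration in a first-order A→B→C sequence is C_S = k₁C_{R0}(e^(−k₁τ) − e^(−k₂τ))/(k₂−k₁).
e^(−k₁τ) = e^(−1.90×0.286) = e^(−0.5434) = 0.5808; e^(−k₂τ) = e^(−0.6664) = 0.5136.
C_S = 1.90×0.965/(2.33−1.90) × (0.5808−0.5136) = 4.264×0.06721 = 0.2866 mol·L⁻¹.
Y_S = C_S/C_{R0} = 0.2866/0.965 = 0.297.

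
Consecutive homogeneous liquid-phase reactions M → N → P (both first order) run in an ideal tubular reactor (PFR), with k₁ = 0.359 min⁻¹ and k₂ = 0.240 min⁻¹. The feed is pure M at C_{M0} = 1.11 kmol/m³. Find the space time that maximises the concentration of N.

The intermediate peaks when r₁ = r₂, i.e. k₁e^(−k₁τ) = k₂e^(−k₂τ), giving τ_opt = ln(k₂/k₁)/(k₂−k₁).
= ln(0.240/0.359)/(0.240−0.359) = ln(0.6685)/-0.1190 = -0.4027/-0.1190 = 3.38 min.

3.38 min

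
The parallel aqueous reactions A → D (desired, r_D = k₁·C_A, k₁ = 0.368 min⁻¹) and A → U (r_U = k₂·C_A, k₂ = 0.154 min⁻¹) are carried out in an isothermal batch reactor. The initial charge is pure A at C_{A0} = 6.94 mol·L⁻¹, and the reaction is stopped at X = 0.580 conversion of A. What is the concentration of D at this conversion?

C_A = C_{A0}(1−X) = 2.915 mol·L⁻¹.
Both paths are first order in A, so the instantaneous fraction to D is constant: dC_D/d(−C_A) = k₁/(k₁+k₂) = 0.7050.
C_D = 0.7050·(C_{A0}−C_A) = 0.7050×4.025 = 2.84 mol·L⁻¹.

2.84 mol·L⁻¹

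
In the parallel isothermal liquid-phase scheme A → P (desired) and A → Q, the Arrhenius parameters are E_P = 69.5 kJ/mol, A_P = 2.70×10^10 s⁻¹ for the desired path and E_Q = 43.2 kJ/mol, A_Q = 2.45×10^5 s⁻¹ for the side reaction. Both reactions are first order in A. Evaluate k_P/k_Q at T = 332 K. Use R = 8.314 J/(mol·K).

With equal orders, S_{P/Q} = k_P/k_Q = (A_P/A_Q)·exp[(E_Q−E_P)/(RT)].
(E_Q−E_P)/(RT) = (43.2−69.5)×10³/(8.314×332) = -26300/2760 = -9.528.
k_P/k_Q = (2.70×10^10/2.45×10^5)·exp(-9.528) = 1.102×10^5 × 7.278×10^-5 = 8.02.

8.02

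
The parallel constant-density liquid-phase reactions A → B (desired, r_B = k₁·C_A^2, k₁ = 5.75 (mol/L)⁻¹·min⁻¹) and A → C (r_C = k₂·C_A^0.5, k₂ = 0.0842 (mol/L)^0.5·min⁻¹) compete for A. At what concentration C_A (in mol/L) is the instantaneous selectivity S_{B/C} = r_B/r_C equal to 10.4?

0.285 mol/L

S_{B/C} = (k₁/k₂)·C_A^1.5 ⇒ C_A = (S·k₂/k₁)^(1/1.5).
= (10.4×0.0842/5.75)^(0.6667) = (0.1523)^(0.6667) = 0.285 mol/L.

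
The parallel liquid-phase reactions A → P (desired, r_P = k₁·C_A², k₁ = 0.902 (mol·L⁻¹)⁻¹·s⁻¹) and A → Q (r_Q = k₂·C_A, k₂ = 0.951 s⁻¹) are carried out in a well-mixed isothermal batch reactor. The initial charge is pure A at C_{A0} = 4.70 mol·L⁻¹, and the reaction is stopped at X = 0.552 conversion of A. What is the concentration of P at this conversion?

C_A = C_{A0}(1−X) = 2.106 mol·L⁻¹.
Along a PFR/batch, dC_Q/dC_A = −r_Q/(r_P+r_Q) = −k₂/(k₂+k₁·C_A).
Integrating from C_{A0} to C_A: C_Q = (0.951/0.902)·ln[(0.951+0.902·4.70)/(0.951+0.902·2.11)] = 1.054·ln(5.190/2.850) = 0.6320 mol·L⁻¹.
Then C_P = (C_{A0}−C_A) − C_Q = 2.594 − 0.6320 = 1.962 mol·L⁻¹.

1.96 mol·L⁻¹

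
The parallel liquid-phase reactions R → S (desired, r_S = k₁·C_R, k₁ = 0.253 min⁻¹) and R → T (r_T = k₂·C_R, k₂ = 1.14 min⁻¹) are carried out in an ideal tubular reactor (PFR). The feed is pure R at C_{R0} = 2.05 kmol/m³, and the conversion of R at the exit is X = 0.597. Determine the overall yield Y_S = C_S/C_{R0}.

C_R = C_{R0}(1−X) = 0.8261 kmol/m³.
Both paths are first order in R, so the instantaneous fraction to S is constant: dC_S/d(−C_R) = k₁/(k₁+k₂) = 0.1816.
C_S = 0.1816·(C_{R0}−C_R) = 0.1816×1.224 = 0.222 kmol/m³.
Y_S = C_S/C_{R0} = 0.2223/2.05 = 0.108.

0.108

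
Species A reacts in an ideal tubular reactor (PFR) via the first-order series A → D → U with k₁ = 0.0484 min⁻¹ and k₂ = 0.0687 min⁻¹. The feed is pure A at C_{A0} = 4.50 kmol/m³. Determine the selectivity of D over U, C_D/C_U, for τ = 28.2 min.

For first-order series with pure A initially, C_D(τ) = k₁C_{A0}/(k₂−k₁)·(e^(−k₁τ) − e^(−k₂τ)).
e^(−k₁τ) = e^(−0.0484×28.2) = e^(−1.365) = 0.2554; e^(−k₂τ) = e^(−1.937) = 0.1441.
C_D = 0.0484×4.50/(0.0687−0.0484) × (0.2554−0.1441) = 10.73×0.1113 = 1.194 kmol/m³.
C_A = C_{A0}e^(−k₁τ) = 1.149 kmol/m³, so C_U = C_{A0}−C_A−C_D = 2.156 kmol/m³; C_D/C_U = 0.554.

0.554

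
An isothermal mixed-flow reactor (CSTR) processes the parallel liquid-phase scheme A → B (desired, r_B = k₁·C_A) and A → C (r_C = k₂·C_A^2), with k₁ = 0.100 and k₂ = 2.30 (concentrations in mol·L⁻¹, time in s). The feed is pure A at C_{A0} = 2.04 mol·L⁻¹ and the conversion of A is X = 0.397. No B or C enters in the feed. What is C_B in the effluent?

0.0276 mol·L⁻¹

Exit C_A = C_{A0}(1−X) = 2.04×0.603 = 1.230 mol·L⁻¹.
Rates in a CSTR are evaluated at the outlet concentration: r_B = 0.100×1.230 = 0.1230, r_C = 2.30×1.230^2 = 3.480.
Fraction of consumed A going to B: r_B/(r_B+r_C) = 0.03414.
C_B = 0.03414·C_{A0}·X = 0.03414×2.04×0.397 = 0.0276 mol·L⁻¹.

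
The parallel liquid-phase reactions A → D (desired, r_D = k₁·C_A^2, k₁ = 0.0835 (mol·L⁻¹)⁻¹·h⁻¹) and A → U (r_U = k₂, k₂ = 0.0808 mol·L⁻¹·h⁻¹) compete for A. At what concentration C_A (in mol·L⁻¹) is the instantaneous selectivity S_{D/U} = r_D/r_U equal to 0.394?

0.617 mol·L⁻¹

S_{D/U} = (k₁/k₂)·C_A^2 ⇒ C_A = (S·k₂/k₁)^(0.5).
= (0.394×0.0808/0.0835)^(0.5) = (0.3813)^(0.5) = 0.617 mol·L⁻¹.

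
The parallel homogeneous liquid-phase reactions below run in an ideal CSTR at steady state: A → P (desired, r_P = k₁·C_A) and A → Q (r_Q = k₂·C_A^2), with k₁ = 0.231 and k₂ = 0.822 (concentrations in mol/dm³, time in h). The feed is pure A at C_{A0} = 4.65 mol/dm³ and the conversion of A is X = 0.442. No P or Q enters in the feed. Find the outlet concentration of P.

Exit C_A = C_{A0}(1−X) = 4.65×0.558 = 2.595 mol/dm³.
In a CSTR the entire volume is at exit conditions, so r_P = 0.231×2.595 = 0.5994 and r_Q = 0.822×2.595^2 = 5.534.
Fraction of consumed A going to P: r_P/(r_P+r_Q) = 0.09772.
C_P = 0.09772·C_{A0}·X = 0.09772×4.65×0.442 = 0.201 mol/dm³.

0.201 mol/dm³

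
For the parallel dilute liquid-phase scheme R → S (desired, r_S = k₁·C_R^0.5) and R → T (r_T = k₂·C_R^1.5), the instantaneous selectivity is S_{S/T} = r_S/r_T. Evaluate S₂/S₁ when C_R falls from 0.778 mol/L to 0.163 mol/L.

4.77

S_{S/T} = (k₁/k₂)·C_R⁻¹, so S₂/S₁ = (C_{R,2}/C_{R,1})⁻¹.
= 0.778/0.163 = 4.77.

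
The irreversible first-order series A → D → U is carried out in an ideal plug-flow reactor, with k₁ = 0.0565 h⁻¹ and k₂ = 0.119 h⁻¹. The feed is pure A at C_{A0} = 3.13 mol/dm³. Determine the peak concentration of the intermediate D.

At the optimum, C_{D,max}/C_{A0} = (k₁/k₂)^[k₂/(k₂−k₁)].
= (0.0565/0.119)^(0.119/(0.119−0.0565)) = (0.4748)^(1.904) = 0.2421.
C_{D,max} = 0.2421×3.13 = 0.758 mol/dm³.

0.758 mol/dm³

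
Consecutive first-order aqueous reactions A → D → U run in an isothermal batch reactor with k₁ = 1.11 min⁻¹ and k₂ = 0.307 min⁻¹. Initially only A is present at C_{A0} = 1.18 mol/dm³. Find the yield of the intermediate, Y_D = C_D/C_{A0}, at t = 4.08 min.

0.380

For first-order series with pure A initially, C_D(t) = k₁C_{A0}/(k₂−k₁)·(e^(−k₁t) − e^(−k₂t)).
e^(−k₁t) = e^(−1.11×4.08) = e^(−4.529) = 0.01079; e^(−k₂t) = e^(−1.253) = 0.2858.
C_D = 1.11×1.18/(0.307−1.11) × (0.01079−0.2858) = (-1.631)×(-0.2750) = 0.4485 mol/dm³.
Y_D = C_D/C_{A0} = 0.4485/1.18 = 0.380.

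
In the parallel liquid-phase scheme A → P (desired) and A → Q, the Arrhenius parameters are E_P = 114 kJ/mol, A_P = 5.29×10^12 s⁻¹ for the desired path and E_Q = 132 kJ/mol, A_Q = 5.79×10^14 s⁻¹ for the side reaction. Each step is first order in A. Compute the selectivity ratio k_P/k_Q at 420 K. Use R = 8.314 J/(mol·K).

With equal orders, S_{P/Q} = k_P/k_Q = (A_P/A_Q)·exp[(E_Q−E_P)/(RT)].
(E_Q−E_P)/(RT) = (132−114)×10³/(8.314×420) = 18000/3492 = 5.155.
k_P/k_Q = (5.29×10^12/5.79×10^14)·exp(5.155) = 0.009136 × 173.3 = 1.58.
Since E_P < E_Q, lowering the temperature improves selectivity toward P.

1.58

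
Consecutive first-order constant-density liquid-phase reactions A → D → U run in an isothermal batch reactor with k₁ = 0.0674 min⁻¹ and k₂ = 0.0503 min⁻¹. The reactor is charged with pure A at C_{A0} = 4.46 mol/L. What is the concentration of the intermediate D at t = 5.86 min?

For first-order series with pure A initially, C_D(t) = k₁C_{A0}/(k₂−k₁)·(e^(−k₁t) − e^(−k₂t)).
e^(−k₁t) = e^(−0.0674×5.86) = e^(−0.3950) = 0.6737; e^(−k₂t) = e^(−0.2948) = 0.7447.
C_D = 0.0674×4.46/(0.0503−0.0674) × (0.6737−0.7447) = (-17.58)×(-0.07101) = 1.248 mol/L.

1.25 mol/L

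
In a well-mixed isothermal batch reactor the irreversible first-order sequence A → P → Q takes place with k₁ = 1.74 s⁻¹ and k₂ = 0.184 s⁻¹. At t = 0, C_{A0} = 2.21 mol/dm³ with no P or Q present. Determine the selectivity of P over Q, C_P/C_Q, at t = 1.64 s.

4.24

For first-order series with pure A initially, C_P(t) = k₁C_{A0}/(k₂−k₁)·(e^(−k₁t) − e^(−k₂t)).
e^(−k₁t) = e^(−1.74×1.64) = e^(−2.854) = 0.05764; e^(−k₂t) = e^(−0.3018) = 0.7395.
C_P = 1.74×2.21/(0.184−1.74) × (0.05764−0.7395) = (-2.471)×(-0.6819) = 1.685 mol/dm³.
C_A = C_{A0}e^(−k₁t) = 0.1274 mol/dm³, so C_Q = C_{A0}−C_A−C_P = 0.3975 mol/dm³; C_P/C_Q = 4.24.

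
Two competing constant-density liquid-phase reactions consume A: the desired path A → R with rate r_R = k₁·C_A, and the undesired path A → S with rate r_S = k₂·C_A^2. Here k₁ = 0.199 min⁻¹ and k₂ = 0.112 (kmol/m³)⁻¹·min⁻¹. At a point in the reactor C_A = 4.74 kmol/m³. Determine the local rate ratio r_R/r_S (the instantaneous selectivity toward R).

S_{R/S} = r_R/r_S = (k₁·C_A)/(k₂·C_A^2) = (k₁/k₂)·C_A⁻¹.
= (0.199×4.740) / (0.112×4.740^2) = 0.9433/2.516 = 0.375.

0.375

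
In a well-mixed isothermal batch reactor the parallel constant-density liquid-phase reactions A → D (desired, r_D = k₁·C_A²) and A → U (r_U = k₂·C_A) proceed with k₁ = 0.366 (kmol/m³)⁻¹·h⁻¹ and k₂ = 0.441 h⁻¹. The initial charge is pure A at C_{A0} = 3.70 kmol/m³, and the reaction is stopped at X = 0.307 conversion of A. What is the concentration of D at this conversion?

C_A = C_{A0}(1−X) = 2.564 kmol/m³.
Along a PFR/batch, dC_U/dC_A = −r_U/(r_D+r_U) = −k₂/(k₂+k₁·C_A).
Integrating from C_{A0} to C_A: C_U = (0.441/0.366)·ln[(0.441+0.366·3.70)/(0.441+0.366·2.56)] = 1.205·ln(1.795/1.379) = 0.3174 kmol/m³.
Then C_D = (C_{A0}−C_A) − C_U = 1.136 − 0.3174 = 0.8185 kmol/m³.

0.818 kmol/m³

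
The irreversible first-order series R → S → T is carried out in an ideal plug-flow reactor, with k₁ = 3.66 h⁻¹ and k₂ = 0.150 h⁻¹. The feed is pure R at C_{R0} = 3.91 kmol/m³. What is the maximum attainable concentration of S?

Evaluating C_S at τ_opt = ln(k₂/k₁)/(k₂−k₁) gives C_{S,max}/C_{R0} = (k₁/k₂)^[k₂/(k₂−k₁)].
= (3.66/0.150)^(0.150/(0.150−3.66)) = (24.40)^(-0.04274) = 0.8724.
C_{S,max} = 0.8724×3.91 = 3.41 kmol/m³.

3.41 kmol/m³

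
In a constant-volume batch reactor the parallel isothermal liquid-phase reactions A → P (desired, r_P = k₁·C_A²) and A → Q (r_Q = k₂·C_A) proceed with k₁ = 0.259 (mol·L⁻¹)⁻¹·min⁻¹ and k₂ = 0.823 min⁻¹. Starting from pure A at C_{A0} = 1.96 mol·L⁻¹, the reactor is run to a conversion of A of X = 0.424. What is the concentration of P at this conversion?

0.270 mol·L⁻¹

C_A = C_{A0}(1−X) = 1.129 mol·L⁻¹.
Along a PFR/batch, dC_Q/dC_A = −r_Q/(r_P+r_Q) = −k₂/(k₂+k₁·C_A).
Integrating from C_{A0} to C_A: C_Q = (0.823/0.259)·ln[(0.823+0.259·1.96)/(0.823+0.259·1.13)] = 3.178·ln(1.331/1.115) = 0.5607 mol·L⁻¹.
Then C_P = (C_{A0}−C_A) − C_Q = 0.8310 − 0.5607 = 0.2704 mol·L⁻¹.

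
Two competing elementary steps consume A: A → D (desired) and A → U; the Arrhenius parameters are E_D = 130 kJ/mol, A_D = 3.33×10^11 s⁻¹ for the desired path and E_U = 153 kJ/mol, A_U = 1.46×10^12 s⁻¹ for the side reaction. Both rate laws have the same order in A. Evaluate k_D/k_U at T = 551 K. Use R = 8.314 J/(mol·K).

Since both paths have the same order in A, the concentration cancels and S_{D/U} = k_D/k_U = (A_D/A_U)·exp[(E_U−E_D)/(RT)].
(E_U−E_D)/(RT) = (153−130)×10³/(8.314×551) = 23000/4581 = 5.021.
k_D/k_U = (3.33×10^11/1.46×10^12)·exp(5.021) = 0.2281 × 151.5 = 34.6.
Since E_D < E_U, lowering the temperature improves selectivity toward D.

34.6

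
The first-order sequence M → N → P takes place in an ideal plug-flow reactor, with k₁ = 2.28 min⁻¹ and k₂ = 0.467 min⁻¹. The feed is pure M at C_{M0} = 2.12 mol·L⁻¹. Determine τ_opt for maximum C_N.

0.875 min

Setting dC_N/dτ = 0 gives τ_opt = ln(k₂/k₁)/(k₂−k₁).
= ln(0.467/2.28)/(0.467−2.28) = ln(0.2048)/-1.813 = -1.586/-1.813 = 0.875 min.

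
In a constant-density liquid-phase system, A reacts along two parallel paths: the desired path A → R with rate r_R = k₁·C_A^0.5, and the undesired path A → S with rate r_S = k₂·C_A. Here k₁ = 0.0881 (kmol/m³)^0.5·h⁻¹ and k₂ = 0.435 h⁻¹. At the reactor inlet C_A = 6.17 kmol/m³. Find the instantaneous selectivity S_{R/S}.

S_{R/S} = r_R/r_S = (k₁·C_A^0.5)/(k₂·C_A) = (k₁/k₂)·C_A^-0.5.
= (0.0881×6.170^0.5) / (0.435×6.170) = 0.2188/2.684 = 0.0815.
The undesired path is higher order in A, so low C_A (CSTR or dilute feed) favours R.

0.0815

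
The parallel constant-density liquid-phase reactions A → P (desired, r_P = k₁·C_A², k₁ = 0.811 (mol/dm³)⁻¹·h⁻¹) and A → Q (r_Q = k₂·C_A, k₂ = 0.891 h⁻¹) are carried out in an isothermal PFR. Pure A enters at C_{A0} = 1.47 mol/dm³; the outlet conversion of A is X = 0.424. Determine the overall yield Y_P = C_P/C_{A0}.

0.216

C_A = C_{A0}(1−X) = 0.8467 mol/dm³.
Along a PFR/batch, dC_Q/dC_A = −r_Q/(r_P+r_Q) = −k₂/(k₂+k₁·C_A).
Integrating from C_{A0} to C_A: C_Q = (0.891/0.811)·ln[(0.891+0.811·1.47)/(0.891+0.811·0.847)] = 1.099·ln(2.083/1.578) = 0.3053 mol/dm³.
Then C_P = (C_{A0}−C_A) − C_Q = 0.6233 − 0.3053 = 0.3179 mol/dm³.
Y_P = C_P/C_{A0} = 0.3179/1.47 = 0.216.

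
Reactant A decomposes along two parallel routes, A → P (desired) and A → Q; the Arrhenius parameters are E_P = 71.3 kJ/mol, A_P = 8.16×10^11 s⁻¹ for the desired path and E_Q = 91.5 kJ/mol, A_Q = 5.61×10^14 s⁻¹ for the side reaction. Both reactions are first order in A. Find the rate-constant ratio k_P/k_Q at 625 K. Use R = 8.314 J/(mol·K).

0.0710

Since both paths have the same order in A, the concentration cancels and S_{P/Q} = k_P/k_Q = (A_P/A_Q)·exp[(E_Q−E_P)/(RT)].
(E_Q−E_P)/(RT) = (91.5−71.3)×10³/(8.314×625) = 20200/5196 = 3.887.
k_P/k_Q = (8.16×10^11/5.61×10^14)·exp(3.887) = 0.001455 × 48.78 = 0.0710.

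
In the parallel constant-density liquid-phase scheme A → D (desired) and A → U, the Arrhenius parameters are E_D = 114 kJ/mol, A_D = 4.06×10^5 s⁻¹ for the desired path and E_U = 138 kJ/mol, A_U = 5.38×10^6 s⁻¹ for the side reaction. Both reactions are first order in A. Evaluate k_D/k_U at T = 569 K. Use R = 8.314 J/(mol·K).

12.1

With equal orders, S_{D/U} = k_D/k_U = (A_D/A_U)·exp[(E_U−E_D)/(RT)].
(E_U−E_D)/(RT) = (138−114)×10³/(8.314×569) = 24000/4731 = 5.073.
k_D/k_U = (4.06×10^5/5.38×10^6)·exp(5.073) = 0.07546 × 159.7 = 12.1.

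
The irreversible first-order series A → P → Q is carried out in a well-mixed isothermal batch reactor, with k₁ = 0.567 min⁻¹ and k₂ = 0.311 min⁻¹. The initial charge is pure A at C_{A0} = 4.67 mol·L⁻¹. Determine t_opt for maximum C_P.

For first-order series the maximum of C_P occurs at t_opt = ln(k₂/k₁)/(k₂−k₁).
= ln(0.311/0.567)/(0.311−0.567) = ln(0.5485)/-0.2560 = -0.6006/-0.2560 = 2.35 min.

2.35 min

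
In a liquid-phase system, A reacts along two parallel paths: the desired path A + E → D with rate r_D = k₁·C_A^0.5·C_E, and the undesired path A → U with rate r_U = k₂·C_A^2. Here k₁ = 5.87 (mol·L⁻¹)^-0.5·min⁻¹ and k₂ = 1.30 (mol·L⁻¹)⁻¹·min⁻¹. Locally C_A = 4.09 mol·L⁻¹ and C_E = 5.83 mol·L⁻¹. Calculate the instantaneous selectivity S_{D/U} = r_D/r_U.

S_{D/U} = r_D/r_U = (k₁·C_A^0.5·C_E)/(k₂·C_A^2) = (k₁/k₂)·C_A^-1.5·C_E.
= (5.87×4.090^0.5×5.830) / (1.30×4.090^2) = 69.21/21.75 = 3.18.
The undesired path is higher order in A, so low C_A (CSTR or dilute feed) favours D.

3.18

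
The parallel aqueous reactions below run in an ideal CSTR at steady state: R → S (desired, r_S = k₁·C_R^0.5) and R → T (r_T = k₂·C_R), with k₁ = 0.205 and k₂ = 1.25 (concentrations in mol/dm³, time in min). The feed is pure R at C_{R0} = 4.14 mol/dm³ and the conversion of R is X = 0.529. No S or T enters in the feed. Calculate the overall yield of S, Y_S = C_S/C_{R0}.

Exit C_R = C_{R0}(1−X) = 4.14×0.471 = 1.950 mol/dm³.
Rates in a CSTR are evaluated at the outlet concentration: r_S = 0.205×1.950^0.5 = 0.2863, r_T = 1.25×1.950 = 2.437.
Fraction of consumed R going to S: r_S/(r_S+r_T) = 0.1051.
C_S = 0.1051·C_{R0}·X = 0.1051×4.14×0.529 = 0.230 mol/dm³; Y_S = C_S/C_{R0} = 0.0556.

0.0556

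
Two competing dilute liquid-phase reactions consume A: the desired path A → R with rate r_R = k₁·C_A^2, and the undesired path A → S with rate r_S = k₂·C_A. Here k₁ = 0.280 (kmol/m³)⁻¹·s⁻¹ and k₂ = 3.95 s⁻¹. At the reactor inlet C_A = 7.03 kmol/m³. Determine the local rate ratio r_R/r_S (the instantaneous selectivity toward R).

0.498

S_{R/S} = r_R/r_S = (k₁·C_A^2)/(k₂·C_A) = (k₁/k₂)·C_A.
= (0.280×7.030^2) / (3.95×7.030) = 13.84/27.77 = 0.498.
Since the desired path is higher order in A, keeping C_A high (PFR or concentrated feed) favours R.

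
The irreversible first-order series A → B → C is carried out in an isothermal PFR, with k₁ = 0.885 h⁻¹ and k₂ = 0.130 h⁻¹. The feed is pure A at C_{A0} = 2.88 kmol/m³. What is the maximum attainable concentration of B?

2.07 kmol/m³

Evaluating C_B at τ_opt = ln(k₂/k₁)/(k₂−k₁) gives C_{B,max}/C_{A0} = (k₁/k₂)^[k₂/(k₂−k₁)].
= (0.885/0.130)^(0.130/(0.130−0.885)) = (6.808)^(-0.1722) = 0.7187.
C_{B,max} = 0.7187×2.88 = 2.07 kmol/m³.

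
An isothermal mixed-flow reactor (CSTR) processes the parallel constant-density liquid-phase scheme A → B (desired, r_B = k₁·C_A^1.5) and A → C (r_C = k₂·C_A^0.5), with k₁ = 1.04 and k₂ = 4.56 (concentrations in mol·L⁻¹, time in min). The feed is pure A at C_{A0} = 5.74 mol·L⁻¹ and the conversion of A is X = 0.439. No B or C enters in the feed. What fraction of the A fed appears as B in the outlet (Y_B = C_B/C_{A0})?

Exit C_A = C_{A0}(1−X) = 5.74×0.561 = 3.220 mol·L⁻¹.
Rates in a CSTR are evaluated at the outlet concentration: r_B = 1.04×3.220^1.5 = 6.010, r_C = 4.56×3.220^0.5 = 8.183.
Fraction of consumed A going to B: r_B/(r_B+r_C) = 0.4234.
C_B = 0.4234·C_{A0}·X = 0.4234×5.74×0.439 = 1.07 mol·L⁻¹; Y_B = C_B/C_{A0} = 0.186.

0.186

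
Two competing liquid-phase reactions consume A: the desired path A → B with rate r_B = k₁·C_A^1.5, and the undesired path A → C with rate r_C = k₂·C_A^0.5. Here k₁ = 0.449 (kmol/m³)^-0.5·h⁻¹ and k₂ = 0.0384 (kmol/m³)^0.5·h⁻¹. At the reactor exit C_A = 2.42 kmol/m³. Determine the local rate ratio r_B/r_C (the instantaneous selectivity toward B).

S_{B/C} = r_B/r_C = (k₁·C_A^1.5)/(k₂·C_A^0.5) = (k₁/k₂)·C_A.
= (0.449×2.420^1.5) / (0.0384×2.420^0.5) = 1.690/0.05974 = 28.3.
Since the desired path is higher order in A, keeping C_A high (PFR or concentrated feed) favours B.

28.3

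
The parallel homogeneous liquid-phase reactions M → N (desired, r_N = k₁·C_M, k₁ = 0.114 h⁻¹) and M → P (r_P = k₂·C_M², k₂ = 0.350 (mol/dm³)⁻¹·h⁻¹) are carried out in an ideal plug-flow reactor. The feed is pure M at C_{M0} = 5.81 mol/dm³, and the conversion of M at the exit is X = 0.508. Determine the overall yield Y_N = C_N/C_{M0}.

C_M = C_{M0}(1−X) = 2.859 mol/dm³.
Along a PFR/batch, dC_N/dC_M = −r_N/(r_N+r_P) = −k₁/(k₁+k₂·C_M).
Integrating from C_{M0} to C_M: C_N = (0.114/0.350)·ln[(0.114+0.350·5.81)/(0.114+0.350·2.86)] = 0.3257·ln(2.147/1.114) = 0.2136 mol/dm³.
Y_N = C_N/C_{M0} = 0.2136/5.81 = 0.0368.

0.0368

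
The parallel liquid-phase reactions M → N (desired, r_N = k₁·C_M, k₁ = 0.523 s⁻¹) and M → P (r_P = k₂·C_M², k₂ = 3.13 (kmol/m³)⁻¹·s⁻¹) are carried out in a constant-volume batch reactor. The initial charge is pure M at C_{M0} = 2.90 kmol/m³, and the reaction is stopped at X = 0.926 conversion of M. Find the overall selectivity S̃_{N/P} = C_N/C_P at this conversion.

C_M = C_{M0}(1−X) = 0.2146 kmol/m³.
Along a PFR/batch, dC_N/dC_M = −r_N/(r_N+r_P) = −k₁/(k₁+k₂·C_M).
Integrating from C_{M0} to C_M: C_N = (0.523/3.13)·ln[(0.523+3.13·2.90)/(0.523+3.13·0.215)] = 0.1671·ln(9.600/1.195) = 0.3482 kmol/m³.
C_P = (C_{M0}−C_M)−C_N = 2.337 kmol/m³; S̃_{N/P} = 0.3482/2.337 = 0.149.

0.149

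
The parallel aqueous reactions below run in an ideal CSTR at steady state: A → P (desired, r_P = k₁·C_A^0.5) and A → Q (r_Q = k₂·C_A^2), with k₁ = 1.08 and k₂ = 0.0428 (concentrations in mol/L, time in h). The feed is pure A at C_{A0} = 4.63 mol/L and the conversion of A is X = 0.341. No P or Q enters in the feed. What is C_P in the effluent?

1.30 mol/L

Exit C_A = C_{A0}(1−X) = 4.63×0.659 = 3.051 mol/L.
Rates in a CSTR are evaluated at the outlet concentration: r_P = 1.08×3.051^0.5 = 1.887, r_Q = 0.0428×3.051^2 = 0.3985.
Fraction of consumed A going to P: r_P/(r_P+r_Q) = 0.8256.
C_P = 0.8256·C_{A0}·X = 0.8256×4.63×0.341 = 1.30 mol/L.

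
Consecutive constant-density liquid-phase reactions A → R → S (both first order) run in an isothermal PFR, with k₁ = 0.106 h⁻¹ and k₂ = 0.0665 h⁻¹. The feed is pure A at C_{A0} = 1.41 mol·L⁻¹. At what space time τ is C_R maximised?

11.8 h

Setting dC_R/dτ = 0 gives τ_opt = ln(k₂/k₁)/(k₂−k₁).
= ln(0.0665/0.106)/(0.0665−0.106) = ln(0.6274)/-0.03950 = -0.4662/-0.03950 = 11.8 h.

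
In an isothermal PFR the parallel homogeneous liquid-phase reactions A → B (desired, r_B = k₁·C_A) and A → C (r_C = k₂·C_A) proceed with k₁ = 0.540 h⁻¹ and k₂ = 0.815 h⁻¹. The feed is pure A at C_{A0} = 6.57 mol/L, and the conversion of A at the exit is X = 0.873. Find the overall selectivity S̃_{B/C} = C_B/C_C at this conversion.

0.663

C_A = C_{A0}(1−X) = 0.8344 mol/L.
Both paths are first order in A, so the instantaneous fraction to B is constant: dC_B/d(−C_A) = k₁/(k₁+k₂) = 0.3985.
C_B = 0.3985·(C_{A0}−C_A) = 0.3985×5.736 = 2.29 mol/L.
C_C = (C_{A0}−C_A)−C_B = 3.450 mol/L; S̃_{B/C} = 2.286/3.450 = 0.663.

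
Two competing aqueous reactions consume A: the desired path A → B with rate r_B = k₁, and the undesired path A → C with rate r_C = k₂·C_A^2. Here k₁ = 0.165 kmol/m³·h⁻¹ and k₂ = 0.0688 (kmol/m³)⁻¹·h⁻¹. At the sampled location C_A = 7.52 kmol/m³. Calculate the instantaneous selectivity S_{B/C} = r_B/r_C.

0.0424

S_{B/C} = r_B/r_C = (k₁)/(k₂·C_A^2) = (k₁/k₂)·C_A^-2.
= (0.165) / (0.0688×7.520^2) = 0.1650/3.891 = 0.0424.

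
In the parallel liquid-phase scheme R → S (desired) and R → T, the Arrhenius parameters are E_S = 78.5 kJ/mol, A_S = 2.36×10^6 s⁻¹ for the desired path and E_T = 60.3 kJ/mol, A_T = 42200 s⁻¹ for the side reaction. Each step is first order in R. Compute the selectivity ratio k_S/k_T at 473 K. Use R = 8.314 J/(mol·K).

0.547

With equal orders, S_{S/T} = k_S/k_T = (A_S/A_T)·exp[(E_T−E_S)/(RT)].
(E_T−E_S)/(RT) = (60.3−78.5)×10³/(8.314×473) = -18200/3933 = -4.628.
k_S/k_T = (2.36×10^6/42200)·exp(-4.628) = 55.92 × 0.009774 = 0.547.
Since E_S > E_T, raising the temperature improves selectivity toward S.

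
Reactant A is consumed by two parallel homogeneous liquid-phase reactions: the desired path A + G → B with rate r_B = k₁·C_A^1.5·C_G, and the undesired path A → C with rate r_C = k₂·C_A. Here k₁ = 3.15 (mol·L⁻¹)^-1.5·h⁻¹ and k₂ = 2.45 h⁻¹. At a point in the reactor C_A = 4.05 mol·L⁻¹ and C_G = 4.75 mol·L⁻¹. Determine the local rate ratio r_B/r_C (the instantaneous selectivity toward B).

12.3

S_{B/C} = r_B/r_C = (k₁·C_A^1.5·C_G)/(k₂·C_A) = (k₁/k₂)·C_A^0.5·C_G.
= (3.15×4.050^1.5×4.750) / (2.45×4.050) = 122.0/9.922 = 12.3.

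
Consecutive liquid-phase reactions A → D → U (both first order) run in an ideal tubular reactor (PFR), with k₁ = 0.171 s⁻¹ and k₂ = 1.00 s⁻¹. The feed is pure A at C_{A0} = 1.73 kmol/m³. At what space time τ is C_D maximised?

2.13 s

Setting dC_D/dτ = 0 gives τ_opt = ln(k₂/k₁)/(k₂−k₁).
= ln(1.00/0.171)/(1.00−0.171) = ln(5.848)/0.8290 = 1.766/0.8290 = 2.13 s.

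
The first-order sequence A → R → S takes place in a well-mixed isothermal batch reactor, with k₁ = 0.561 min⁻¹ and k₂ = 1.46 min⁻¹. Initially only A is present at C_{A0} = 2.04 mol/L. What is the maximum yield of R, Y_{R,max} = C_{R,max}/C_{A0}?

Evaluating C_R at t_opt = ln(k₂/k₁)/(k₂−k₁) gives C_{R,max}/C_{A0} = (k₁/k₂)^[k₂/(k₂−k₁)].
= (0.561/1.46)^(1.46/(1.46−0.561)) = (0.3842)^(1.624) = 0.2115.

0.212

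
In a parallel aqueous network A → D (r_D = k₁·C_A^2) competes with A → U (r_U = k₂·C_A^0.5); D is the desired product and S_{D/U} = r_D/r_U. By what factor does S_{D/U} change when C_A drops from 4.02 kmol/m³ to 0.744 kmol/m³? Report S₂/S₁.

0.0796

S_{D/U} = (k₁/k₂)·C_A^1.5, so S₂/S₁ = (C_{A,2}/C_{A,1})^1.5.
= (0.744/4.02)^1.5 = (0.1851)^1.5 = 0.0796.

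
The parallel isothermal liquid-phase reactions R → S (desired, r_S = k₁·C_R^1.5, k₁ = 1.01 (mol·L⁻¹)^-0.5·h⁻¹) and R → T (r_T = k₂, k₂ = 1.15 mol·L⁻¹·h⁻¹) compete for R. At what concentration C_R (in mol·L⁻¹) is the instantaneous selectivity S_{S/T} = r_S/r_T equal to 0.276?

S_{S/T} = (k₁/k₂)·C_R^1.5 ⇒ C_R = (S·k₂/k₁)^(1/1.5).
= (0.276×1.15/1.01)^(0.6667) = (0.3143)^(0.6667) = 0.462 mol·L⁻¹.

0.462 mol·L⁻¹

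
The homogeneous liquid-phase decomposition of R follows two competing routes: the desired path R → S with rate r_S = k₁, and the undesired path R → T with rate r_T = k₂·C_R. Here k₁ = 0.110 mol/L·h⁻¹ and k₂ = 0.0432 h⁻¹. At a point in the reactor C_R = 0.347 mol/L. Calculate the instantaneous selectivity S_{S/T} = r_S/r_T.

S_{S/T} = r_S/r_T = (k₁)/(k₂·C_R) = (k₁/k₂)·C_R⁻¹.
= (0.110) / (0.0432×0.3470) = 0.1100/0.01499 = 7.34.

7.34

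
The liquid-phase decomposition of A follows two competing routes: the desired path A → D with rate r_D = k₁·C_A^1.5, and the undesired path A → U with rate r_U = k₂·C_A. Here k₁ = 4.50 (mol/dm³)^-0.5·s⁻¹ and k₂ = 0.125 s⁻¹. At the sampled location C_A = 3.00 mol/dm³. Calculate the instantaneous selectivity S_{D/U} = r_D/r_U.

S_{D/U} = r_D/r_U = (k₁·C_A^1.5)/(k₂·C_A) = (k₁/k₂)·C_A^0.5.
= (4.50×3.000^1.5) / (0.125×3.000) = 23.38/0.3750 = 62.4.

62.4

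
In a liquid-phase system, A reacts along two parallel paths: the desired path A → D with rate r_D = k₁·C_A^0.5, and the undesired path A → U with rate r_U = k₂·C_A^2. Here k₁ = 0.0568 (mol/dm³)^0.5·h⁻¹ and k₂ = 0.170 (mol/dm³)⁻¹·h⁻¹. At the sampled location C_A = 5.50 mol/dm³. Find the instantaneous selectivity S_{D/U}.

S_{D/U} = r_D/r_U = (k₁·C_A^0.5)/(k₂·C_A^2) = (k₁/k₂)·C_A^-1.5.
= (0.0568×5.500^0.5) / (0.170×5.500^2) = 0.1332/5.143 = 0.0259.
The undesired path is higher order in A, so low C_A (CSTR or dilute feed) favours D.

0.0259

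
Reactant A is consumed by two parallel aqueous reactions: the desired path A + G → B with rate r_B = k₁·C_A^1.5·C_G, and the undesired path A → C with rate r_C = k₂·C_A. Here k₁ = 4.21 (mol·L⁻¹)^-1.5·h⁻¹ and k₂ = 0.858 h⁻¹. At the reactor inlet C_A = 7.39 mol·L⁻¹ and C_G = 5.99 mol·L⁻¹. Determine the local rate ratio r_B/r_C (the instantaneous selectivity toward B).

79.9

S_{B/C} = r_B/r_C = (k₁·C_A^1.5·C_G)/(k₂·C_A) = (k₁/k₂)·C_A^0.5·C_G.
= (4.21×7.390^1.5×5.990) / (0.858×7.390) = 506.6/6.341 = 79.9.
Since the desired path is higher order in A, keeping C_A high (PFR or concentrated feed) favours B.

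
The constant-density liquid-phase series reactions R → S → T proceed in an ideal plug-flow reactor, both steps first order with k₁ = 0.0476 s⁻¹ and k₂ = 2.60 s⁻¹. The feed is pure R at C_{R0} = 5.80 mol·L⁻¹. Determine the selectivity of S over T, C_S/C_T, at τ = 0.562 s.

Solving the coupled first-order balances gives C_S(τ) = [k₁/(k₂−k₁)]·C_{R0}·(e^(−k₁τ) − e^(−k₂τ)).
e^(−k₁τ) = e^(−0.0476×0.562) = e^(−0.02675) = 0.9736; e^(−k₂τ) = e^(−1.461) = 0.2320.
C_S = 0.0476×5.80/(2.60−0.0476) × (0.9736−0.2320) = 0.1082×0.7416 = 0.08022 mol·L⁻¹.
C_R = C_{R0}e^(−k₁τ) = 5.647 mol·L⁻¹, so C_T = C_{R0}−C_R−C_S = 0.07288 mol·L⁻¹; C_S/C_T = 1.10.

1.10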